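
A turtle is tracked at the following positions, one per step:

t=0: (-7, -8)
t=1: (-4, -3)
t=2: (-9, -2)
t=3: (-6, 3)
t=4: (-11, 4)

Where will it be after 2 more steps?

(-13, 10)

Differencing gives (+3, +5), (-5, +1), (+3, +5), (-5, +1). This is the pattern (+3, +5), (-5, +1) repeated.
step 5: apply (+3, +5) → (-8, 9)
step 6: apply (-5, +1) → (-13, 10)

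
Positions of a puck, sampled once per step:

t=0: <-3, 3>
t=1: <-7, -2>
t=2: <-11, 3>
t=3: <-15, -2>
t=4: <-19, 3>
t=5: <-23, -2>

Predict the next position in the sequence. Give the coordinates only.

First: linear, -4 per step → -27 at step 6.
Second: cycles through 3, -2 every 2 steps. Step 6 lands at position 0 of the cycle → 3.

<-27, 3>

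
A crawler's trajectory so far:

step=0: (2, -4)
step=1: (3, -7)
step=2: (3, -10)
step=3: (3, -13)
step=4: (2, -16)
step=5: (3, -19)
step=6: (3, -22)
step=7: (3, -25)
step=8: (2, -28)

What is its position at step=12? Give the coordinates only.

(2, -40)

The first coordinate repeats the cycle [2, 3, 3, 3] with period 4; step 12 mod 4 = 0, giving 2.
The second coordinate changes by -3 each step, so at step 12 it is -4 + 12·(-3) = -40.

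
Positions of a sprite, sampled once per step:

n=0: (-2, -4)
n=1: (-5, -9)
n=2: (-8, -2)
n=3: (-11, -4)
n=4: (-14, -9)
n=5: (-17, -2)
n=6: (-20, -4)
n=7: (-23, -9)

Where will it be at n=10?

First: linear, -3 per step → -32 at step 10.
Second: cycles through -4, -9, -2 every 3 steps. Step 10 lands at position 1 of the cycle → -9.

(-32, -9)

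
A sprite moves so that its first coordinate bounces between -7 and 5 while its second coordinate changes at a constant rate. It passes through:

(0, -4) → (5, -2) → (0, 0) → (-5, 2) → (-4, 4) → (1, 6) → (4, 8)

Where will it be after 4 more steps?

(2, 16)

The first coordinate travels 5 per step and bounces off the walls at -7 and 5.
  step 7: 4 → -1
  step 8: -1 → -6
  step 9: -6 → -3
  step 10: -3 → 2
The second coordinate changes by +2 each step: at step 10 it is 16.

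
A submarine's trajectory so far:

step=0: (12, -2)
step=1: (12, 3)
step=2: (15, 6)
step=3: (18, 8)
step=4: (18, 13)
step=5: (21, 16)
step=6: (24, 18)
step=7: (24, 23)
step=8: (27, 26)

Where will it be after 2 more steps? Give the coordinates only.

(30, 33)

Step-to-step displacements: (+0, +5), (+3, +3), (+3, +2), (+0, +5), (+3, +3), (+3, +2), (+0, +5), (+3, +3) — a repeating cycle of length 3.
step 9: apply (+3, +2) → (30, 28)
step 10: apply (+0, +5) → (30, 33)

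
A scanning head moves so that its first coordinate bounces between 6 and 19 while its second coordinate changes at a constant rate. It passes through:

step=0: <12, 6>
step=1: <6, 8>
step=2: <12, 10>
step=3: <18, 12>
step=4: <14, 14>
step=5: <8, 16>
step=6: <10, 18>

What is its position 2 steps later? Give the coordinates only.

<16, 22>

The first coordinate reflects between 6 and 19, moving 6 per step.
  step 7: 10 → 16
  step 8: 16 → 16
The second coordinate changes by +2 each step: at step 8 it is 22.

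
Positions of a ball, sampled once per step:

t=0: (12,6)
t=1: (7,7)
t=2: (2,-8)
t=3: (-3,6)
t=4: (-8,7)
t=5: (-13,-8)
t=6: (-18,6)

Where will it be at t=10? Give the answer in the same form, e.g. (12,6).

(-38,7)

First: linear, -5 per step → -38 at step 10.
Second: cycles through 6, 7, -8 every 3 steps. Step 10 lands at position 1 of the cycle → 7.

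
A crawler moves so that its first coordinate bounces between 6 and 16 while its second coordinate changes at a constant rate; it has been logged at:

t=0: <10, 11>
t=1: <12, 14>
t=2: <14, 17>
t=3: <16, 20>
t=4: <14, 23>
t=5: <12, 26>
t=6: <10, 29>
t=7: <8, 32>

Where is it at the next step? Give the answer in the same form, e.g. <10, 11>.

<6, 35>

The first coordinate travels 2 per step and bounces off the walls at 6 and 16.
  step 8: 8 → 6
The second coordinate changes by +3 each step: at step 8 it is 35.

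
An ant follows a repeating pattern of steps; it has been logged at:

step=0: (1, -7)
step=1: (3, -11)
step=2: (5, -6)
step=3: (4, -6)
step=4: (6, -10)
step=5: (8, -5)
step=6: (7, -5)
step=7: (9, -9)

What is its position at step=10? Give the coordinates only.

The moves between consecutive positions are (+2, -4), (+2, +5), (-1, +0), (+2, -4), (+2, +5), (-1, +0), (+2, -4); they repeat the 3-cycle [(+2, -4), (+2, +5), (-1, +0)].
step 8: apply (+2, +5) → (11, -4)
step 9: apply (-1, +0) → (10, -4)
step 10: apply (+2, -4) → (12, -8)

(12, -8)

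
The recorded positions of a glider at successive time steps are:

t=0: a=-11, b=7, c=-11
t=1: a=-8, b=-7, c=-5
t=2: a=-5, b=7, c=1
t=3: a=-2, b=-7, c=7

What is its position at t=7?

a=10, b=-7, c=31

The a coordinate changes by +3 each step, so at step 7 it is -11 + 7·(3) = 10.
The b coordinate repeats the cycle [7, -7] with period 2; step 7 mod 2 = 1, giving -7.
The c coordinate changes by +6 each step, so at step 7 it is -11 + 7·(6) = 31.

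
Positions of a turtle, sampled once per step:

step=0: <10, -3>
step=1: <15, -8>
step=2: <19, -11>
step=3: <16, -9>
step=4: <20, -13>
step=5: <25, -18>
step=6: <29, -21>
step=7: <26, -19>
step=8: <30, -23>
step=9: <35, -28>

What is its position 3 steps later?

Differencing gives <+5, -5>, <+4, -3>, <-3, +2>, <+4, -4>, <+5, -5>, <+4, -3>, <-3, +2>, <+4, -4>, <+5, -5>. This is the pattern <+5, -5>, <+4, -3>, <-3, +2>, <+4, -4> repeated.
step 10: apply <+4, -3> → <39, -31>
step 11: apply <-3, +2> → <36, -29>
step 12: apply <+4, -4> → <40, -33>

<40, -33>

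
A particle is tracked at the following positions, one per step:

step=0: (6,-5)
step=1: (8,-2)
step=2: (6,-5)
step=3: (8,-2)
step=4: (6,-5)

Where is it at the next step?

(8,-2)

The jumps are (+2,+3), (-2,-3), (+2,+3), (-2,-3) — a geometric progression with ratio -1.
step 5: (6,-5) + (+2,+3) → (8,-2)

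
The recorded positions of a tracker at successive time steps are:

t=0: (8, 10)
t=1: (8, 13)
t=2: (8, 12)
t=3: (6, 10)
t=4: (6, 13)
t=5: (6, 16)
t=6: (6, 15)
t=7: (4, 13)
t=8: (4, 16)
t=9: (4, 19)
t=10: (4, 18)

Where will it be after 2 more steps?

(2, 19)

Differencing gives (+0, +3), (+0, -1), (-2, -2), (+0, +3), (+0, +3), (+0, -1), (-2, -2), (+0, +3), (+0, +3), (+0, -1). This is the pattern (+0, +3), (+0, -1), (-2, -2), (+0, +3) repeated.
step 11: apply (-2, -2) → (2, 16)
step 12: apply (+0, +3) → (2, 19)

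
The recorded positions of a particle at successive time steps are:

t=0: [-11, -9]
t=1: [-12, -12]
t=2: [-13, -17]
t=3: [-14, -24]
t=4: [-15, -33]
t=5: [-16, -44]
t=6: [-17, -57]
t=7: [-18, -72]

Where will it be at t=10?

[-21, -129]

Taking differences between consecutive positions: [-1, -3], [-1, -5], [-1, -7], [-1, -9], [-1, -11], [-1, -13], [-1, -15]. These grow by [+0, -2] each step.
step 8: [-18, -72] + [-1, -17] → [-19, -89]
step 9: [-19, -89] + [-1, -19] → [-20, -108]
step 10: [-20, -108] + [-1, -21] → [-21, -129]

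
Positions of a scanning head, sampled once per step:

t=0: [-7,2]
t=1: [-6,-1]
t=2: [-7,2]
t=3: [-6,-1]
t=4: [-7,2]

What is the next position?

[-6,-1]

The jumps are [+1,-3], [-1,+3], [+1,-3], [-1,+3] — a geometric progression with ratio -1.
step 5: [-7,2] + [+1,-3] → [-6,-1]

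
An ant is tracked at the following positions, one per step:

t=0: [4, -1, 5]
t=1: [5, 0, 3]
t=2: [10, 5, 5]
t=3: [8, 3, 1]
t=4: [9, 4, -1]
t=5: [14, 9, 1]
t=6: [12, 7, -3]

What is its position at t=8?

[18, 13, -3]

Differencing gives [+1, +1, -2], [+5, +5, +2], [-2, -2, -4], [+1, +1, -2], [+5, +5, +2], [-2, -2, -4]. This is the pattern [+1, +1, -2], [+5, +5, +2], [-2, -2, -4] repeated.
step 7: apply [+1, +1, -2] → [13, 8, -5]
step 8: apply [+5, +5, +2] → [18, 13, -3]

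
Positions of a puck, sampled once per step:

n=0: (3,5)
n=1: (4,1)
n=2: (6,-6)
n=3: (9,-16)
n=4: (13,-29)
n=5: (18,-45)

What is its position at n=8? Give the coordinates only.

(39,-111)

First differences are (+1,-4), (+2,-7), (+3,-10), (+4,-13), (+5,-16); their common second difference is (+1,-3) (constant acceleration).
step 6: (18,-45) + (+6,-19) → (24,-64)
step 7: (24,-64) + (+7,-22) → (31,-86)
step 8: (31,-86) + (+8,-25) → (39,-111)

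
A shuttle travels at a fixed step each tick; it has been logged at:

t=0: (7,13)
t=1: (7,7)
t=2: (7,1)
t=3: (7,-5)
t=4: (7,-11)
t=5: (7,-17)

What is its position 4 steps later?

(7,-41)

Each step adds (+0,-6) to the position.
step 6: (7,-17) + (+0,-6) → (7,-23)
step 7: (7,-23) + (+0,-6) → (7,-29)
step 8: (7,-29) + (+0,-6) → (7,-35)
step 9: (7,-35) + (+0,-6) → (7,-41)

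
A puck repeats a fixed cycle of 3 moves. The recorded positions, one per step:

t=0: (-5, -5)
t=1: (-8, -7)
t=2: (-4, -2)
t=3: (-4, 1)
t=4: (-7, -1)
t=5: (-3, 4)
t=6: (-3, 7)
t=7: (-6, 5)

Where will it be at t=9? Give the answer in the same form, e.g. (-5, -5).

(-2, 13)

Differencing gives (-3, -2), (+4, +5), (+0, +3), (-3, -2), (+4, +5), (+0, +3), (-3, -2). This is the pattern (-3, -2), (+4, +5), (+0, +3) repeated.
step 8: apply (+4, +5) → (-2, 10)
step 9: apply (+0, +3) → (-2, 13)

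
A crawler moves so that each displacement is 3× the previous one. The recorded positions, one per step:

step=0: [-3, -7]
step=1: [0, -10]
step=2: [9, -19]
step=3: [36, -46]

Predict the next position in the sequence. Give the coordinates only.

Step-to-step displacements: [+3, -3], [+9, -9], [+27, -27]; each is 3× the previous.
step 4: [36, -46] + [+81, -81] → [117, -127]

[117, -127]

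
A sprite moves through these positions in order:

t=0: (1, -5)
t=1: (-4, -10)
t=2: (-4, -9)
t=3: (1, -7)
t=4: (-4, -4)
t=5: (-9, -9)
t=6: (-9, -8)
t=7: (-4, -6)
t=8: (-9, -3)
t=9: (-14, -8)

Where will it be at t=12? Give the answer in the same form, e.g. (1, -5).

(-14, -2)

The moves between consecutive positions are (-5, -5), (+0, +1), (+5, +2), (-5, +3), (-5, -5), (+0, +1), (+5, +2), (-5, +3), (-5, -5); they repeat the 4-cycle [(-5, -5), (+0, +1), (+5, +2), (-5, +3)].
step 10: apply (+0, +1) → (-14, -7)
step 11: apply (+5, +2) → (-9, -5)
step 12: apply (-5, +3) → (-14, -2)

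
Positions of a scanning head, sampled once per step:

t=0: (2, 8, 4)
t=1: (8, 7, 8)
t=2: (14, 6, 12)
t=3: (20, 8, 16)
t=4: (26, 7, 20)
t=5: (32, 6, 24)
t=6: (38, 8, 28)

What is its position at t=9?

(56, 8, 40)

The first coordinate changes by +6 each step, so at step 9 it is 2 + 9·(6) = 56.
The second coordinate repeats the cycle [8, 7, 6] with period 3; step 9 mod 3 = 0, giving 8.
The third coordinate changes by +4 each step, so at step 9 it is 4 + 9·(4) = 40.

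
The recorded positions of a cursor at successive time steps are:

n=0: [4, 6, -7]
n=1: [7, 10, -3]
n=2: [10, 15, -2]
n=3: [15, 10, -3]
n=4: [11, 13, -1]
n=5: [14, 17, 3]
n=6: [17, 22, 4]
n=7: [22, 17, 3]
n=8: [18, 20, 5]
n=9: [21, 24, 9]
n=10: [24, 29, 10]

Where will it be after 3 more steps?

Step-to-step displacements: [+3, +4, +4], [+3, +5, +1], [+5, -5, -1], [-4, +3, +2], [+3, +4, +4], [+3, +5, +1], [+5, -5, -1], [-4, +3, +2], [+3, +4, +4], [+3, +5, +1] — a repeating cycle of length 4.
step 11: apply [+5, -5, -1] → [29, 24, 9]
step 12: apply [-4, +3, +2] → [25, 27, 11]
step 13: apply [+3, +4, +4] → [28, 31, 15]

[28, 31, 15]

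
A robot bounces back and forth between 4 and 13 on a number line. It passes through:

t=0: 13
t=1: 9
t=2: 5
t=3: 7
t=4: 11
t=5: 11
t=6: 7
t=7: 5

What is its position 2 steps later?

13

The value travels 4 per step and bounces off the walls at 4 and 13.
  step 8: 5 → 9
  step 9: 9 → 13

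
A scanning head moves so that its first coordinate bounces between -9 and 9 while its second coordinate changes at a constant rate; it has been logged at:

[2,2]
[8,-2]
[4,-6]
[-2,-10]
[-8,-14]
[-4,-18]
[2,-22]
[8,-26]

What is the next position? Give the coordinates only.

The first coordinate reflects between -9 and 9, moving 6 per step.
  step 8: 8 → 4
The second coordinate changes by -4 each step: at step 8 it is -30.

[4,-30]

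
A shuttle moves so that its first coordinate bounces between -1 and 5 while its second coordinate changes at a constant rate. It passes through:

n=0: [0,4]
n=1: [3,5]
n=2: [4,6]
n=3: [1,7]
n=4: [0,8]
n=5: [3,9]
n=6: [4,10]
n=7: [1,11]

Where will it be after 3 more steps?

The first coordinate travels 3 per step and bounces off the walls at -1 and 5.
  step 8: 1 → 0
  step 9: 0 → 3
  step 10: 3 → 4
The second coordinate changes by +1 each step: at step 10 it is 14.

[4,14]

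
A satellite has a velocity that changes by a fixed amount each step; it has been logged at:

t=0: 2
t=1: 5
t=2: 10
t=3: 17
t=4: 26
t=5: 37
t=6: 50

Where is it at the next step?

65

Taking differences between consecutive positions: +3, +5, +7, +9, +11, +13. These grow by +2 each step.
step 7: 50 + 15 → 65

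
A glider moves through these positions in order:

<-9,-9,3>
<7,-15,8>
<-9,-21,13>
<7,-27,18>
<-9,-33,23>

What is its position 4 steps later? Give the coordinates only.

<-9,-57,43>

First: cycles through -9, 7 every 2 steps. Step 8 lands at position 0 of the cycle → -9.
Second: linear, -6 per step → -57 at step 8.
Third: linear, +5 per step → 43 at step 8.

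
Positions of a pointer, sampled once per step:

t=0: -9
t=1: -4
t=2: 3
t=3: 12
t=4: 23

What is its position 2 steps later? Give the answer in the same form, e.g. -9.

Successive displacements: +5, +7, +9, +11 — each changes by +2.
step 5: 23 + 13 → 36
step 6: 36 + 15 → 51

51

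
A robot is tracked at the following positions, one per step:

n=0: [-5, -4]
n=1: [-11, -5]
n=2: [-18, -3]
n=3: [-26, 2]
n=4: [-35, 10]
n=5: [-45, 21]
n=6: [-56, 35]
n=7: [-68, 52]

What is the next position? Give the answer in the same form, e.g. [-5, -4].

[-81, 72]

First differences are [-6, -1], [-7, +2], [-8, +5], [-9, +8], [-10, +11], [-11, +14], [-12, +17]; their common second difference is [-1, +3] (constant acceleration).
step 8: [-68, 52] + [-13, +20] → [-81, 72]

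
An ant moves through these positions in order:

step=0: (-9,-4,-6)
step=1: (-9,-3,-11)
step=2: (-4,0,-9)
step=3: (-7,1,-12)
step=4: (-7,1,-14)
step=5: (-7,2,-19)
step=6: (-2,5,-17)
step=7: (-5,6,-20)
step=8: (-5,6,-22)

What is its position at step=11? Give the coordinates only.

(-3,11,-28)

The moves between consecutive positions are (+0,+1,-5), (+5,+3,+2), (-3,+1,-3), (+0,+0,-2), (+0,+1,-5), (+5,+3,+2), (-3,+1,-3), (+0,+0,-2); they repeat the 4-cycle [(+0,+1,-5), (+5,+3,+2), (-3,+1,-3), (+0,+0,-2)].
step 9: apply (+0,+1,-5) → (-5,7,-27)
step 10: apply (+5,+3,+2) → (0,10,-25)
step 11: apply (-3,+1,-3) → (-3,11,-28)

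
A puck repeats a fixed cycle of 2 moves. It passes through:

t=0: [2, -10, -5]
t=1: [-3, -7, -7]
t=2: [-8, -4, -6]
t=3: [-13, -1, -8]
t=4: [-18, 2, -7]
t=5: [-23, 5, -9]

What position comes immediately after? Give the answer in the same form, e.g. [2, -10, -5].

Differencing gives [-5, +3, -2], [-5, +3, +1], [-5, +3, -2], [-5, +3, +1], [-5, +3, -2]. This is the pattern [-5, +3, -2], [-5, +3, +1] repeated.
step 6: apply [-5, +3, +1] → [-28, 8, -8]

[-28, 8, -8]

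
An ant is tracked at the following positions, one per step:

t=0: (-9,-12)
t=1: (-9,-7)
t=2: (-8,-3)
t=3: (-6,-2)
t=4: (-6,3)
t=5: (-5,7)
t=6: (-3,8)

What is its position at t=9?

Differencing gives (+0,+5), (+1,+4), (+2,+1), (+0,+5), (+1,+4), (+2,+1). This is the pattern (+0,+5), (+1,+4), (+2,+1) repeated.
step 7: apply (+0,+5) → (-3,13)
step 8: apply (+1,+4) → (-2,17)
step 9: apply (+2,+1) → (0,18)

(0,18)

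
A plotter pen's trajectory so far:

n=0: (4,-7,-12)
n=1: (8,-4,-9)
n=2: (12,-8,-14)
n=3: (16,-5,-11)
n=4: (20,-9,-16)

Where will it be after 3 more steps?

(32,-7,-15)

Step-to-step displacements: (+4,+3,+3), (+4,-4,-5), (+4,+3,+3), (+4,-4,-5) — a repeating cycle of length 2.
step 5: apply (+4,+3,+3) → (24,-6,-13)
step 6: apply (+4,-4,-5) → (28,-10,-18)
step 7: apply (+4,+3,+3) → (32,-7,-15)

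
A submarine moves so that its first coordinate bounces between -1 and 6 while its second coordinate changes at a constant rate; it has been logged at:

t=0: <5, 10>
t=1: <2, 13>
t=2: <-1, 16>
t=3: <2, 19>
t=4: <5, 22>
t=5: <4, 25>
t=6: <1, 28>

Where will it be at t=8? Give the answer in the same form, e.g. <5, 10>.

The first coordinate travels 3 per step and bounces off the walls at -1 and 6.
  step 7: 1 → 0
  step 8: 0 → 3
The second coordinate changes by +3 each step: at step 8 it is 34.

<3, 34>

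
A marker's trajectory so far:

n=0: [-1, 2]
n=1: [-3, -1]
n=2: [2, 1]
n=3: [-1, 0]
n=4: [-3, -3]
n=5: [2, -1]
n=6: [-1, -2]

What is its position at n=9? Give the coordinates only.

Step-to-step displacements: [-2, -3], [+5, +2], [-3, -1], [-2, -3], [+5, +2], [-3, -1] — a repeating cycle of length 3.
step 7: apply [-2, -3] → [-3, -5]
step 8: apply [+5, +2] → [2, -3]
step 9: apply [-3, -1] → [-1, -4]

[-1, -4]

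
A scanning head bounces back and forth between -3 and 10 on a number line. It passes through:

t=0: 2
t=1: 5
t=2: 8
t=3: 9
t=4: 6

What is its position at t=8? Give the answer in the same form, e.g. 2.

The value travels 3 per step and bounces off the walls at -3 and 10.
  step 5: 6 → 3
  step 6: 3 → 0
  step 7: 0 → -3
  step 8: -3 → 0

0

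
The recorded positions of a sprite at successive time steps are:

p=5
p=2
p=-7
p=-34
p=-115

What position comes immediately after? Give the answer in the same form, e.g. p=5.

Consecutive displacements -3, -9, -27, -81 scale by a factor of 3 each step.
step 5: -115 − 243 → p=-358

p=-358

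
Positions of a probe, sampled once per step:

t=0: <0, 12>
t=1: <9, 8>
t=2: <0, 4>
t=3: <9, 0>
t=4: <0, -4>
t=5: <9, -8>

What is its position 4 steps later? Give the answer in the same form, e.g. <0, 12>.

<9, -24>

The first coordinate repeats the cycle [0, 9] with period 2; step 9 mod 2 = 1, giving 9.
The second coordinate changes by -4 each step, so at step 9 it is 12 + 9·(-4) = -24.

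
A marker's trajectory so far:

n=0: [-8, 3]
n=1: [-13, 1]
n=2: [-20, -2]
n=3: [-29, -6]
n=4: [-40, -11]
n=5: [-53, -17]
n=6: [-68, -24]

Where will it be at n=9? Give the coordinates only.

Taking differences between consecutive positions: [-5, -2], [-7, -3], [-9, -4], [-11, -5], [-13, -6], [-15, -7]. These grow by [-2, -1] each step.
step 7: [-68, -24] + [-17, -8] → [-85, -32]
step 8: [-85, -32] + [-19, -9] → [-104, -41]
step 9: [-104, -41] + [-21, -10] → [-125, -51]

[-125, -51]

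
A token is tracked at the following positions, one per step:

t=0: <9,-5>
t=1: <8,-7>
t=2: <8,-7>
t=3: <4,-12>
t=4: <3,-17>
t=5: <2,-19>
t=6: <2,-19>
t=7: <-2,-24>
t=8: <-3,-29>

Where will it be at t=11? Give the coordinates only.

Step-to-step displacements: <-1,-2>, <+0,+0>, <-4,-5>, <-1,-5>, <-1,-2>, <+0,+0>, <-4,-5>, <-1,-5> — a repeating cycle of length 4.
step 9: apply <-1,-2> → <-4,-31>
step 10: apply <+0,+0> → <-4,-31>
step 11: apply <-4,-5> → <-8,-36>

<-8,-36>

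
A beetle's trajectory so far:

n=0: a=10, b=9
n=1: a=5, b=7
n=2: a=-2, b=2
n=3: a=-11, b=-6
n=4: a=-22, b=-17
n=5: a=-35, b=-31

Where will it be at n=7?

a=-67, b=-68

First differences are (-5, -2), (-7, -5), (-9, -8), (-11, -11), (-13, -14); their common second difference is (-2, -3) (constant acceleration).
step 6: a=-35, b=-31 + (-15, -17) → a=-50, b=-48
step 7: a=-50, b=-48 + (-17, -20) → a=-67, b=-68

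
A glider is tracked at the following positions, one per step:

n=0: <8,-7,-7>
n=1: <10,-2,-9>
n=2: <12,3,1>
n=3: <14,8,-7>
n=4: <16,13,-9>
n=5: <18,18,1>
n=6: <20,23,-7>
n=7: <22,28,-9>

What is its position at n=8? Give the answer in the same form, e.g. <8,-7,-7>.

<24,33,1>

First: linear, +2 per step → 24 at step 8.
Second: linear, +5 per step → 33 at step 8.
Third: cycles through -7, -9, 1 every 3 steps. Step 8 lands at position 2 of the cycle → 1.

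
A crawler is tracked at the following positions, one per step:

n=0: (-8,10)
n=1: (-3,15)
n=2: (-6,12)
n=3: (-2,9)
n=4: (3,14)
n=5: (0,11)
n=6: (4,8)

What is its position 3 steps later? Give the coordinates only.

(10,7)

Step-to-step displacements: (+5,+5), (-3,-3), (+4,-3), (+5,+5), (-3,-3), (+4,-3) — a repeating cycle of length 3.
step 7: apply (+5,+5) → (9,13)
step 8: apply (-3,-3) → (6,10)
step 9: apply (+4,-3) → (10,7)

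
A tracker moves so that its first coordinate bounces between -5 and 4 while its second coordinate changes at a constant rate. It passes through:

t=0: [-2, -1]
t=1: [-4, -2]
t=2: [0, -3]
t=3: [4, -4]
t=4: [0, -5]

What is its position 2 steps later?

[-2, -7]

The first coordinate reflects between -5 and 4, moving 4 per step.
  step 5: 0 → -4
  step 6: -4 → -2
The second coordinate changes by -1 each step: at step 6 it is -7.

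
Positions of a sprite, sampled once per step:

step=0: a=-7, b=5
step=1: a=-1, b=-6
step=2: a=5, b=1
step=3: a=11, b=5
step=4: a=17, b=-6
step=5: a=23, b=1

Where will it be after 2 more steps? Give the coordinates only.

a=35, b=-6

The a coordinate changes by +6 each step, so at step 7 it is -7 + 7·(6) = 35.
The b coordinate repeats the cycle [5, -6, 1] with period 3; step 7 mod 3 = 1, giving -6.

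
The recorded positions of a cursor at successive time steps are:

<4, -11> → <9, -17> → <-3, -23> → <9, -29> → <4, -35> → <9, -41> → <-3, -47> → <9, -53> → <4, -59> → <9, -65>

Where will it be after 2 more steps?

<9, -77>

The first coordinate repeats the cycle [4, 9, -3, 9] with period 4; step 11 mod 4 = 3, giving 9.
The second coordinate changes by -6 each step, so at step 11 it is -11 + 11·(-6) = -77.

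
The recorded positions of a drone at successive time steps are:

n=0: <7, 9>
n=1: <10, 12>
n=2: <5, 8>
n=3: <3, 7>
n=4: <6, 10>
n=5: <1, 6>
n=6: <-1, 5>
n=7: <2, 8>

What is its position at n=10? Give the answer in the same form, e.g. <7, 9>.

<-2, 6>

The moves between consecutive positions are <+3, +3>, <-5, -4>, <-2, -1>, <+3, +3>, <-5, -4>, <-2, -1>, <+3, +3>; they repeat the 3-cycle [<+3, +3>, <-5, -4>, <-2, -1>].
step 8: apply <-5, -4> → <-3, 4>
step 9: apply <-2, -1> → <-5, 3>
step 10: apply <+3, +3> → <-2, 6>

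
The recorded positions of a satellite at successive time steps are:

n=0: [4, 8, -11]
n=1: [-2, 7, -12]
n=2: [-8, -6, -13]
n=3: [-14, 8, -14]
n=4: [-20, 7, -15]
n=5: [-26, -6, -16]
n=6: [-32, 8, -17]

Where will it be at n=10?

[-56, 7, -21]

First: linear, -6 per step → -56 at step 10.
Second: cycles through 8, 7, -6 every 3 steps. Step 10 lands at position 1 of the cycle → 7.
Third: linear, -1 per step → -21 at step 10.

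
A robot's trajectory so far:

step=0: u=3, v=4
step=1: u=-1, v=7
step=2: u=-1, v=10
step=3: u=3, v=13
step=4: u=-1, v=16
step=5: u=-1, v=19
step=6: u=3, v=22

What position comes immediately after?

U: cycles through 3, -1, -1 every 3 steps. Step 7 lands at position 1 of the cycle → -1.
V: linear, +3 per step → 25 at step 7.

u=-1, v=25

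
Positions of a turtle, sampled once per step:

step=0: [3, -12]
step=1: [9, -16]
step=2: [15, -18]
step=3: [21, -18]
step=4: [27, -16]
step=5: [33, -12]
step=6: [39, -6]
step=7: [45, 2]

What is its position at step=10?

[63, 38]

First differences are [+6, -4], [+6, -2], [+6, +0], [+6, +2], [+6, +4], [+6, +6], [+6, +8]; their common second difference is [+0, +2] (constant acceleration).
step 8: [45, 2] + [+6, +10] → [51, 12]
step 9: [51, 12] + [+6, +12] → [57, 24]
step 10: [57, 24] + [+6, +14] → [63, 38]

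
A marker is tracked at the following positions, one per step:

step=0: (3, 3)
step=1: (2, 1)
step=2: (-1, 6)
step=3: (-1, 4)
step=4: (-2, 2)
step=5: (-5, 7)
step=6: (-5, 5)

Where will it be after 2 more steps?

(-9, 8)

Differencing gives (-1, -2), (-3, +5), (+0, -2), (-1, -2), (-3, +5), (+0, -2). This is the pattern (-1, -2), (-3, +5), (+0, -2) repeated.
step 7: apply (-1, -2) → (-6, 3)
step 8: apply (-3, +5) → (-9, 8)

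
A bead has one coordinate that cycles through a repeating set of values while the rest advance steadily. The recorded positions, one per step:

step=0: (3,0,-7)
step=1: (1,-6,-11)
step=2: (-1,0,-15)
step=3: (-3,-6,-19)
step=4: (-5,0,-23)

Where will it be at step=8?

(-13,0,-39)

The first coordinate changes by -2 each step, so at step 8 it is 3 + 8·(-2) = -13.
The second coordinate repeats the cycle [0, -6] with period 2; step 8 mod 2 = 0, giving 0.
The third coordinate changes by -4 each step, so at step 8 it is -7 + 8·(-4) = -39.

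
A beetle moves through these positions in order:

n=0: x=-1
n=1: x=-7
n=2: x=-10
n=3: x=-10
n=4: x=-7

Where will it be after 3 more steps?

Taking differences between consecutive positions: -6, -3, +0, +3. These grow by +3 each step.
step 5: -7 + 6 → x=-1
step 6: -1 + 9 → x=8
step 7: 8 + 12 → x=20

x=20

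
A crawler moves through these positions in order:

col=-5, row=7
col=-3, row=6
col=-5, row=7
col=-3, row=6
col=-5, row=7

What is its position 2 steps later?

Step-to-step displacements: (+2, -1), (-2, +1), (+2, -1), (-2, +1); each is -1× the previous.
step 5: col=-5, row=7 + (+2, -1) → col=-3, row=6
step 6: col=-3, row=6 + (-2, +1) → col=-5, row=7

col=-5, row=7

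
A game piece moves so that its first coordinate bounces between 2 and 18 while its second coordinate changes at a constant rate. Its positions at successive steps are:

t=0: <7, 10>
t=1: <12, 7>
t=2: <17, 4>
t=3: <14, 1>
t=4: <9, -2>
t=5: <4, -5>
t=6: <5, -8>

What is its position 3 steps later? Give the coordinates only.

The first coordinate travels 5 per step and bounces off the walls at 2 and 18.
  step 7: 5 → 10
  step 8: 10 → 15
  step 9: 15 → 16
The second coordinate changes by -3 each step: at step 9 it is -17.

<16, -17>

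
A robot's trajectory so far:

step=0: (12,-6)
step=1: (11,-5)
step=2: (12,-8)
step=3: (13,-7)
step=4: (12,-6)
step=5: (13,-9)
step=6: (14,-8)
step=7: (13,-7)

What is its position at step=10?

The moves between consecutive positions are (-1,+1), (+1,-3), (+1,+1), (-1,+1), (+1,-3), (+1,+1), (-1,+1); they repeat the 3-cycle [(-1,+1), (+1,-3), (+1,+1)].
step 8: apply (+1,-3) → (14,-10)
step 9: apply (+1,+1) → (15,-9)
step 10: apply (-1,+1) → (14,-8)

(14,-8)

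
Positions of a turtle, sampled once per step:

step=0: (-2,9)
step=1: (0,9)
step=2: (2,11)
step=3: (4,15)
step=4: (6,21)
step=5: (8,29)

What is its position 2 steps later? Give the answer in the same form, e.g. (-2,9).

(12,51)

Successive displacements: (+2,+0), (+2,+2), (+2,+4), (+2,+6), (+2,+8) — each changes by (+0,+2).
step 6: (8,29) + (+2,+10) → (10,39)
step 7: (10,39) + (+2,+12) → (12,51)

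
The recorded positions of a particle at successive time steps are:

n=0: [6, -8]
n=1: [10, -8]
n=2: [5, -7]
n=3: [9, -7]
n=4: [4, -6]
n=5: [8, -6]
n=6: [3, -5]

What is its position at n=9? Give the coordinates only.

Step-to-step displacements: [+4, +0], [-5, +1], [+4, +0], [-5, +1], [+4, +0], [-5, +1] — a repeating cycle of length 2.
step 7: apply [+4, +0] → [7, -5]
step 8: apply [-5, +1] → [2, -4]
step 9: apply [+4, +0] → [6, -4]

[6, -4]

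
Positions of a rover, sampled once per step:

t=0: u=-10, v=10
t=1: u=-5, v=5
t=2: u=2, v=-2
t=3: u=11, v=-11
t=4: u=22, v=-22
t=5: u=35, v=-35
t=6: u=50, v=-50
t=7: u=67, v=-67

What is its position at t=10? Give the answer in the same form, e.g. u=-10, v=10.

First differences are (+5,-5), (+7,-7), (+9,-9), (+11,-11), (+13,-13), (+15,-15), (+17,-17); their common second difference is (+2,-2) (constant acceleration).
step 8: u=67, v=-67 + (+19,-19) → u=86, v=-86
step 9: u=86, v=-86 + (+21,-21) → u=107, v=-107
step 10: u=107, v=-107 + (+23,-23) → u=130, v=-130

u=130, v=-130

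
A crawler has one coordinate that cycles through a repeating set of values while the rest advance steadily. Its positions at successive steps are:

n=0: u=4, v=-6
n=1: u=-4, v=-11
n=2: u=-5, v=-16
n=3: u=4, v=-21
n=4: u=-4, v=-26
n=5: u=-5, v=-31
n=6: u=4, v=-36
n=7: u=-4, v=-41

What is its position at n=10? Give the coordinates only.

U: cycles through 4, -4, -5 every 3 steps. Step 10 lands at position 1 of the cycle → -4.
V: linear, -5 per step → -56 at step 10.

u=-4, v=-56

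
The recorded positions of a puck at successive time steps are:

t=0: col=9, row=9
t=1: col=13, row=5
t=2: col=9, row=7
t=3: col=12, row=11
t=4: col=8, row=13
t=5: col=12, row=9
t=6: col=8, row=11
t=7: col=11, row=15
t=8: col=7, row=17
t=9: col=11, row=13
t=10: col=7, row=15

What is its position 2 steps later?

col=6, row=21

Differencing gives (+4, -4), (-4, +2), (+3, +4), (-4, +2), (+4, -4), (-4, +2), (+3, +4), (-4, +2), (+4, -4), (-4, +2). This is the pattern (+4, -4), (-4, +2), (+3, +4), (-4, +2) repeated.
step 11: apply (+3, +4) → col=10, row=19
step 12: apply (-4, +2) → col=6, row=21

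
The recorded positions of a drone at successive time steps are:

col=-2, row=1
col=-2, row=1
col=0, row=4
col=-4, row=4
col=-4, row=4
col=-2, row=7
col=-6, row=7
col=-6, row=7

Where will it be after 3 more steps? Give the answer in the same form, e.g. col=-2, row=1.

col=-8, row=10

The moves between consecutive positions are (+0, +0), (+2, +3), (-4, +0), (+0, +0), (+2, +3), (-4, +0), (+0, +0); they repeat the 3-cycle [(+0, +0), (+2, +3), (-4, +0)].
step 8: apply (+2, +3) → col=-4, row=10
step 9: apply (-4, +0) → col=-8, row=10
step 10: apply (+0, +0) → col=-8, row=10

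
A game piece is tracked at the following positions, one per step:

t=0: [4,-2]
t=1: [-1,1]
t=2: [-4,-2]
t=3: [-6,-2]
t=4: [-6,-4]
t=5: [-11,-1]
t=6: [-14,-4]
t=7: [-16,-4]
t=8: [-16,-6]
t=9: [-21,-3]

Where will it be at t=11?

[-26,-6]

Step-to-step displacements: [-5,+3], [-3,-3], [-2,+0], [+0,-2], [-5,+3], [-3,-3], [-2,+0], [+0,-2], [-5,+3] — a repeating cycle of length 4.
step 10: apply [-3,-3] → [-24,-6]
step 11: apply [-2,+0] → [-26,-6]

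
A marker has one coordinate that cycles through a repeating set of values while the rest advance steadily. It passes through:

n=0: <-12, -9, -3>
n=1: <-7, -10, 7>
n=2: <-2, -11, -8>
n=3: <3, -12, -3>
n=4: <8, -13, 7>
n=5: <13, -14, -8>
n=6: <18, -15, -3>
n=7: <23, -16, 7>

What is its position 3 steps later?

<38, -19, 7>

The first coordinate changes by +5 each step, so at step 10 it is -12 + 10·(5) = 38.
The second coordinate changes by -1 each step, so at step 10 it is -9 + 10·(-1) = -19.
The third coordinate repeats the cycle [-3, 7, -8] with period 3; step 10 mod 3 = 1, giving 7.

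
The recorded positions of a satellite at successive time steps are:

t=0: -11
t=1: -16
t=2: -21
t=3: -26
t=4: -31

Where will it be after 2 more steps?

The position changes by -5 every step.
step 5: -31 − 5 → -36
step 6: -36 − 5 → -41

-41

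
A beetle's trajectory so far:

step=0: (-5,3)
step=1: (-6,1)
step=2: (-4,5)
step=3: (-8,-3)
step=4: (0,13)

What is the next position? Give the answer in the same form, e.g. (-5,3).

The jumps are (-1,-2), (+2,+4), (-4,-8), (+8,+16) — a geometric progression with ratio -2.
step 5: (0,13) + (-16,-32) → (-16,-19)

(-16,-19)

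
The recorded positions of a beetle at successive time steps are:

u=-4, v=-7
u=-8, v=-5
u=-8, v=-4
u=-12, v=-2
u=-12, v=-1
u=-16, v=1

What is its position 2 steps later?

Differencing gives (-4, +2), (+0, +1), (-4, +2), (+0, +1), (-4, +2). This is the pattern (-4, +2), (+0, +1) repeated.
step 6: apply (+0, +1) → u=-16, v=2
step 7: apply (-4, +2) → u=-20, v=4

u=-20, v=4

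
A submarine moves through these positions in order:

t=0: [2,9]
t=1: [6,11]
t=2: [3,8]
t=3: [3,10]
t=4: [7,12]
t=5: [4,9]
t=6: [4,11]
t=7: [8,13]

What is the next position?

The moves between consecutive positions are [+4,+2], [-3,-3], [+0,+2], [+4,+2], [-3,-3], [+0,+2], [+4,+2]; they repeat the 3-cycle [[+4,+2], [-3,-3], [+0,+2]].
step 8: apply [-3,-3] → [5,10]

[5,10]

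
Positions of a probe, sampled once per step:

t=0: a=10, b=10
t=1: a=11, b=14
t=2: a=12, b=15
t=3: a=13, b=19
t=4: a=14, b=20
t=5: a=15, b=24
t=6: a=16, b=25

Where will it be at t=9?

Differencing gives (+1, +4), (+1, +1), (+1, +4), (+1, +1), (+1, +4), (+1, +1). This is the pattern (+1, +4), (+1, +1) repeated.
step 7: apply (+1, +4) → a=17, b=29
step 8: apply (+1, +1) → a=18, b=30
step 9: apply (+1, +4) → a=19, b=34

a=19, b=34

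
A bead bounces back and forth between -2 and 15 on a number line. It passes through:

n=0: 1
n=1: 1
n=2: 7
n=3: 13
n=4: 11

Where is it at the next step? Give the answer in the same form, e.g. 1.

5

The value travels 6 per step and bounces off the walls at -2 and 15.
  step 5: 11 → 5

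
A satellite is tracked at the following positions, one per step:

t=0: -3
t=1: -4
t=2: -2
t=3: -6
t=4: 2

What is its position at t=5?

Step-to-step displacements: -1, +2, -4, +8; each is -2× the previous.
step 5: 2 − 16 → -14

-14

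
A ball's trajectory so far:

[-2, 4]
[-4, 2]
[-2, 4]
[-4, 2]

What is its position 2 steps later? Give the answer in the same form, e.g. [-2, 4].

Consecutive displacements [-2, -2], [+2, +2], [-2, -2] scale by a factor of -1 each step.
step 4: [-4, 2] + [+2, +2] → [-2, 4]
step 5: [-2, 4] + [-2, -2] → [-4, 2]

[-4, 2]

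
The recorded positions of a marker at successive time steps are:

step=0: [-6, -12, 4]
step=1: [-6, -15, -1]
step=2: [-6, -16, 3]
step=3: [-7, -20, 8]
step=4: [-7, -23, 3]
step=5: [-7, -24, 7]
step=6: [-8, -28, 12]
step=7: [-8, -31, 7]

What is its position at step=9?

[-9, -36, 16]

Differencing gives [+0, -3, -5], [+0, -1, +4], [-1, -4, +5], [+0, -3, -5], [+0, -1, +4], [-1, -4, +5], [+0, -3, -5]. This is the pattern [+0, -3, -5], [+0, -1, +4], [-1, -4, +5] repeated.
step 8: apply [+0, -1, +4] → [-8, -32, 11]
step 9: apply [-1, -4, +5] → [-9, -36, 16]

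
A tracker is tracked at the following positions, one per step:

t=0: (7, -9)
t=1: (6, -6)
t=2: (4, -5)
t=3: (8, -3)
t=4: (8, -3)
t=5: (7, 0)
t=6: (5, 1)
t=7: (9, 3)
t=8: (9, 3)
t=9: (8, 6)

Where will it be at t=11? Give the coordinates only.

Step-to-step displacements: (-1, +3), (-2, +1), (+4, +2), (+0, +0), (-1, +3), (-2, +1), (+4, +2), (+0, +0), (-1, +3) — a repeating cycle of length 4.
step 10: apply (-2, +1) → (6, 7)
step 11: apply (+4, +2) → (10, 9)

(10, 9)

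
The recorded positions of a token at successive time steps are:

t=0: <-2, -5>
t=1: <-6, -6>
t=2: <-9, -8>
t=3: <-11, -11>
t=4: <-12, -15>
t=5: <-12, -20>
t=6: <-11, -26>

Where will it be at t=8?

<-6, -41>

First differences are <-4, -1>, <-3, -2>, <-2, -3>, <-1, -4>, <+0, -5>, <+1, -6>; their common second difference is <+1, -1> (constant acceleration).
step 7: <-11, -26> + <+2, -7> → <-9, -33>
step 8: <-9, -33> + <+3, -8> → <-6, -41>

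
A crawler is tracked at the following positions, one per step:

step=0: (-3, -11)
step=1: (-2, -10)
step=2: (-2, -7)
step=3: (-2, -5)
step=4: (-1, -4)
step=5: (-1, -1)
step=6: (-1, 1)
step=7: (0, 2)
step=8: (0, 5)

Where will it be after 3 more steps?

(1, 11)

The moves between consecutive positions are (+1, +1), (+0, +3), (+0, +2), (+1, +1), (+0, +3), (+0, +2), (+1, +1), (+0, +3); they repeat the 3-cycle [(+1, +1), (+0, +3), (+0, +2)].
step 9: apply (+0, +2) → (0, 7)
step 10: apply (+1, +1) → (1, 8)
step 11: apply (+0, +3) → (1, 11)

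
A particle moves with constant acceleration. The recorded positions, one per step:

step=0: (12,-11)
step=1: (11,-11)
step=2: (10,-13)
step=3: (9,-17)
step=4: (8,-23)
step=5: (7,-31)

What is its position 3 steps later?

(4,-67)

Taking differences between consecutive positions: (-1,+0), (-1,-2), (-1,-4), (-1,-6), (-1,-8). These grow by (+0,-2) each step.
step 6: (7,-31) + (-1,-10) → (6,-41)
step 7: (6,-41) + (-1,-12) → (5,-53)
step 8: (5,-53) + (-1,-14) → (4,-67)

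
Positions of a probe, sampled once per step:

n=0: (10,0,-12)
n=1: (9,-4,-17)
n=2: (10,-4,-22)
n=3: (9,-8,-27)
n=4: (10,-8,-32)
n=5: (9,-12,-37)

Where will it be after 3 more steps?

(10,-16,-52)

Differencing gives (-1,-4,-5), (+1,+0,-5), (-1,-4,-5), (+1,+0,-5), (-1,-4,-5). This is the pattern (-1,-4,-5), (+1,+0,-5) repeated.
step 6: apply (+1,+0,-5) → (10,-12,-42)
step 7: apply (-1,-4,-5) → (9,-16,-47)
step 8: apply (+1,+0,-5) → (10,-16,-52)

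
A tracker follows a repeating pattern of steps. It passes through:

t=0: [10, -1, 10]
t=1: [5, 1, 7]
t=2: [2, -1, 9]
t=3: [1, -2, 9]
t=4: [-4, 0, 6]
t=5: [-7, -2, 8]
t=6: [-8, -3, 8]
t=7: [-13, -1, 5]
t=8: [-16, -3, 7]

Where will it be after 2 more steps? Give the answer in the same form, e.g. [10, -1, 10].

[-22, -2, 4]

Differencing gives [-5, +2, -3], [-3, -2, +2], [-1, -1, +0], [-5, +2, -3], [-3, -2, +2], [-1, -1, +0], [-5, +2, -3], [-3, -2, +2]. This is the pattern [-5, +2, -3], [-3, -2, +2], [-1, -1, +0] repeated.
step 9: apply [-1, -1, +0] → [-17, -4, 7]
step 10: apply [-5, +2, -3] → [-22, -2, 4]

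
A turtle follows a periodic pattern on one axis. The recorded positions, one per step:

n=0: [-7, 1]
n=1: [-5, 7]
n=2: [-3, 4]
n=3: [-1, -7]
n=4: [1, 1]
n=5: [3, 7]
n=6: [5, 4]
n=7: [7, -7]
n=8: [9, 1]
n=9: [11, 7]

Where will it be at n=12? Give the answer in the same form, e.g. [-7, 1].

[17, 1]

The first coordinate changes by +2 each step, so at step 12 it is -7 + 12·(2) = 17.
The second coordinate repeats the cycle [1, 7, 4, -7] with period 4; step 12 mod 4 = 0, giving 1.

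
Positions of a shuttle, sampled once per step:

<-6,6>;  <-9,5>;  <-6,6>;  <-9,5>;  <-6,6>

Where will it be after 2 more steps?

<-6,6>

Step-to-step displacements: <-3,-1>, <+3,+1>, <-3,-1>, <+3,+1>; each is -1× the previous.
step 5: <-6,6> + <-3,-1> → <-9,5>
step 6: <-9,5> + <+3,+1> → <-6,6>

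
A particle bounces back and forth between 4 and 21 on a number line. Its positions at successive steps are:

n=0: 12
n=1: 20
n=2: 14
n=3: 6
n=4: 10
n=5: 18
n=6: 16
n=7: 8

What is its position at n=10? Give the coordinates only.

18

The value travels 8 per step and bounces off the walls at 4 and 21.
  step 8: 8 → 8
  step 9: 8 → 16
  step 10: 16 → 18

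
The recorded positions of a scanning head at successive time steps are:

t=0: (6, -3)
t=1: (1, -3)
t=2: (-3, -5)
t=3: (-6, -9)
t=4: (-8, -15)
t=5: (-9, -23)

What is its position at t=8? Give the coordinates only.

Successive displacements: (-5, +0), (-4, -2), (-3, -4), (-2, -6), (-1, -8) — each changes by (+1, -2).
step 6: (-9, -23) + (+0, -10) → (-9, -33)
step 7: (-9, -33) + (+1, -12) → (-8, -45)
step 8: (-8, -45) + (+2, -14) → (-6, -59)

(-6, -59)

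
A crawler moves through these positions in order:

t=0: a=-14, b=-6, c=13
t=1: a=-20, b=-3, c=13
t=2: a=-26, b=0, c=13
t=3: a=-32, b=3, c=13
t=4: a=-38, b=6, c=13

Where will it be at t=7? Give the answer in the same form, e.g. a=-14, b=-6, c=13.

a=-56, b=15, c=13

Constant displacement of (-6, +3, +0) per step.
step 5: a=-38, b=6, c=13 + (-6, +3, +0) → a=-44, b=9, c=13
step 6: a=-44, b=9, c=13 + (-6, +3, +0) → a=-50, b=12, c=13
step 7: a=-50, b=12, c=13 + (-6, +3, +0) → a=-56, b=15, c=13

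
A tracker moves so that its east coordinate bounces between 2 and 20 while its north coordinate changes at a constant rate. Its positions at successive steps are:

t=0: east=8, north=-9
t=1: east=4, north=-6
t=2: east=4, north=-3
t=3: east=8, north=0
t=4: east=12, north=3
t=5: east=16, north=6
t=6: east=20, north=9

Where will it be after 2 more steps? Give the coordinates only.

east=12, north=15

The east coordinate reflects between 2 and 20, moving 4 per step.
  step 7: 20 → 16
  step 8: 16 → 12
The north coordinate changes by +3 each step: at step 8 it is 15.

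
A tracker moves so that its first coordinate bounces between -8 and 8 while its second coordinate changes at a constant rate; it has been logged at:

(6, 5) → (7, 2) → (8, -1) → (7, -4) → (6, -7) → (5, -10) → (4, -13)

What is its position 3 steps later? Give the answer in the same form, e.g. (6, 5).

(1, -22)

The first coordinate travels 1 per step and bounces off the walls at -8 and 8.
  step 7: 4 → 3
  step 8: 3 → 2
  step 9: 2 → 1
The second coordinate changes by -3 each step: at step 9 it is -22.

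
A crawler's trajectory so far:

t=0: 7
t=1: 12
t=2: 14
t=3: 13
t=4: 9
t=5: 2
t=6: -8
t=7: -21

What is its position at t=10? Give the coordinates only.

First differences are +5, +2, -1, -4, -7, -10, -13; their common second difference is -3 (constant acceleration).
step 8: -21 − 16 → -37
step 9: -37 − 19 → -56
step 10: -56 − 22 → -78

-78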